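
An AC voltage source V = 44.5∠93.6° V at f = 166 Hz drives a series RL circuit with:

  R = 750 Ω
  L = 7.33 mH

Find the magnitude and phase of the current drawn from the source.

Step 1 — Angular frequency: ω = 2π·f = 2π·166 = 1043 rad/s.
Step 2 — Component impedances:
  R: Z = R = 750 Ω
  L: Z = jωL = j·1043·0.00733 = 0 + j7.645 Ω
Step 3 — Series combination: Z_total = R + L = 750 + j7.645 Ω = 750∠0.6° Ω.
Step 4 — Source phasor: V = 44.5∠93.6° V = -2.794 + j44.41 V.
Step 5 — Ohm's law: I = V / Z_total = (-2.794 + j44.41) / (750 + j7.645) = -0.003122 + j0.05925 A.
Step 6 — Convert to polar: |I| = 0.05933 A, ∠I = 93.0°.

I = 0.05933∠93.0° A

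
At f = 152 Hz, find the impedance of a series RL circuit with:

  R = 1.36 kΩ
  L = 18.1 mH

Step 1 — Angular frequency: ω = 2π·f = 2π·152 = 955 rad/s.
Step 2 — Component impedances:
  R: Z = R = 1360 Ω
  L: Z = jωL = j·955·0.0181 = 0 + j17.29 Ω
Step 3 — Series combination: Z_total = R + L = 1360 + j17.29 Ω = 1360∠0.7° Ω.

Z = 1360 + j17.29 Ω = 1360∠0.7° Ω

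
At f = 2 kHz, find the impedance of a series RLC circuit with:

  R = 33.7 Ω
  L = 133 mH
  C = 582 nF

Step 1 — Angular frequency: ω = 2π·f = 2π·2000 = 1.257e+04 rad/s.
Step 2 — Component impedances:
  R: Z = R = 33.7 Ω
  L: Z = jωL = j·1.257e+04·0.133 = 0 + j1671 Ω
  C: Z = 1/(jωC) = -j/(ω·C) = 0 - j136.7 Ω
Step 3 — Series combination: Z_total = R + L + C = 33.7 + j1535 Ω = 1535∠88.7° Ω.

Z = 33.7 + j1535 Ω = 1535∠88.7° Ω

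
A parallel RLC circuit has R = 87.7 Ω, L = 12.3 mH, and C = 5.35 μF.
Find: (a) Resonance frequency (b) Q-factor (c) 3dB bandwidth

Step 1 — Resonance: ω₀ = 1/√(LC) = 1/√(0.0123·5.35e-06) = 3898 rad/s.
Step 2 — f₀ = ω₀/(2π) = 620.4 Hz.
Step 3 — Parallel Q: Q = R/(ω₀L) = 87.7/(3898·0.0123) = 1.829.
Step 4 — Bandwidth: Δω = ω₀/Q = 2131 rad/s; BW = Δω/(2π) = 339.2 Hz.

(a) f₀ = 620.4 Hz  (b) Q = 1.829  (c) BW = 339.2 Hz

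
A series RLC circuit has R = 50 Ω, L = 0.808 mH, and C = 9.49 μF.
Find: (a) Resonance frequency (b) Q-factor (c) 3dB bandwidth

Step 1 — Resonance condition Im(Z)=0 gives ω₀ = 1/√(LC).
Step 2 — ω₀ = 1/√(0.000808·9.49e-06) = 1.142e+04 rad/s.
Step 3 — f₀ = ω₀/(2π) = 1818 Hz.
Step 4 — Series Q: Q = ω₀L/R = 1.142e+04·0.000808/50 = 0.1845.
Step 5 — 3dB bandwidth: Δω = ω₀/Q = 6.188e+04 rad/s; BW = Δω/(2π) = 9849 Hz.

(a) f₀ = 1818 Hz  (b) Q = 0.1845  (c) BW = 9849 Hz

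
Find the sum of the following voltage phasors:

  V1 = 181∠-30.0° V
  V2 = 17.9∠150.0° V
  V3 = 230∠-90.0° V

Step 1 — Convert each phasor to rectangular form:
  V1 = 181·(cos(-30.0°) + j·sin(-30.0°)) = 156.8 - j90.5 V
  V2 = 17.9·(cos(150.0°) + j·sin(150.0°)) = -15.5 + j8.95 V
  V3 = 230·(cos(-90.0°) + j·sin(-90.0°)) = 0 - j230 V
Step 2 — Sum components: V_total = 141.2 - j311.5 V.
Step 3 — Convert to polar: |V_total| = 342.1 V, ∠V_total = -65.6°.

V_total = 342.1∠-65.6° V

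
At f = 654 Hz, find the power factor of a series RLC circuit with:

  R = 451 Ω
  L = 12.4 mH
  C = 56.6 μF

Step 1 — Angular frequency: ω = 2π·f = 2π·654 = 4109 rad/s.
Step 2 — Component impedances:
  R: Z = R = 451 Ω
  L: Z = jωL = j·4109·0.0124 = 0 + j50.95 Ω
  C: Z = 1/(jωC) = -j/(ω·C) = 0 - j4.3 Ω
Step 3 — Series combination: Z_total = R + L + C = 451 + j46.65 Ω = 453.4∠5.9° Ω.
Step 4 — Power factor: PF = cos(φ) = Re(Z)/|Z| = 451/453.4 = 0.9947.
Step 5 — Type: Im(Z) = 46.65 ⇒ lagging (phase φ = 5.9°).

PF = 0.9947 (lagging, φ = 5.9°)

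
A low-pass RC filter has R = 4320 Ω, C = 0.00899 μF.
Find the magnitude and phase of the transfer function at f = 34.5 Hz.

Step 1 — Angular frequency: ω = 2π·34.5 = 216.8 rad/s.
Step 2 — Transfer function: H(jω) = 1/(1 + jωRC).
Step 3 — Denominator: 1 + jωRC = 1 + j·216.8·4320·8.99e-09 = 1 + j0.008419.
Step 4 — H = 0.9999 - j0.008418.
Step 5 — Magnitude: |H| = 1 (-0.0 dB); phase: φ = -0.5°.

|H| = 1 (-0.0 dB), φ = -0.5°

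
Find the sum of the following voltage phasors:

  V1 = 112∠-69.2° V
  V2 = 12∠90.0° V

Step 1 — Convert each phasor to rectangular form:
  V1 = 112·(cos(-69.2°) + j·sin(-69.2°)) = 39.77 - j104.7 V
  V2 = 12·(cos(90.0°) + j·sin(90.0°)) = 0 + j12 V
Step 2 — Sum components: V_total = 39.77 - j92.7 V.
Step 3 — Convert to polar: |V_total| = 100.9 V, ∠V_total = -66.8°.

V_total = 100.9∠-66.8° V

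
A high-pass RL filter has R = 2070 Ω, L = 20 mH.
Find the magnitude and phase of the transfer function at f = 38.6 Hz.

Step 1 — Angular frequency: ω = 2π·38.6 = 242.5 rad/s.
Step 2 — Transfer function: H(jω) = jωL/(R + jωL).
Step 3 — Numerator jωL = j·4.851; denominator R + jωL = 2070 + j4.851.
Step 4 — H = 5.491e-06 + j0.002343.
Step 5 — Magnitude: |H| = 0.002343 (-52.6 dB); phase: φ = 89.9°.

|H| = 0.002343 (-52.6 dB), φ = 89.9°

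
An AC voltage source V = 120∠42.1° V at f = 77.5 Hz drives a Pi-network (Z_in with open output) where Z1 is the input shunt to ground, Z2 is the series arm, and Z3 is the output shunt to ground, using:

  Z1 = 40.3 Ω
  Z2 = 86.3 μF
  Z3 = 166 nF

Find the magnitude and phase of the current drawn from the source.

Step 1 — Angular frequency: ω = 2π·f = 2π·77.5 = 486.9 rad/s.
Step 2 — Component impedances:
  Z1: Z = R = 40.3 Ω
  Z2: Z = 1/(jωC) = -j/(ω·C) = 0 - j23.8 Ω
  Z3: Z = 1/(jωC) = -j/(ω·C) = 0 - j1.237e+04 Ω
Step 3 — With open output, the series arm Z2 and the output shunt Z3 appear in series to ground: Z2 + Z3 = 0 - j1.239e+04 Ω.
Step 4 — Parallel with input shunt Z1: Z_in = Z1 || (Z2 + Z3) = 40.3 - j0.131 Ω = 40.3∠-0.2° Ω.
Step 5 — Source phasor: V = 120∠42.1° V = 89.04 + j80.45 V.
Step 6 — Ohm's law: I = V / Z_total = (89.04 + j80.45) / (40.3 - j0.131) = 2.203 + j2.003 A.
Step 7 — Convert to polar: |I| = 2.978 A, ∠I = 42.3°.

I = 2.978∠42.3° A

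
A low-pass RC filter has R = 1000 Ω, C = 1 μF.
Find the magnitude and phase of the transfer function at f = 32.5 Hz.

Step 1 — Angular frequency: ω = 2π·32.5 = 204.2 rad/s.
Step 2 — Transfer function: H(jω) = 1/(1 + jωRC).
Step 3 — Denominator: 1 + jωRC = 1 + j·204.2·1000·1e-06 = 1 + j0.2042.
Step 4 — H = 0.96 - j0.196.
Step 5 — Magnitude: |H| = 0.9798 (-0.2 dB); phase: φ = -11.5°.

|H| = 0.9798 (-0.2 dB), φ = -11.5°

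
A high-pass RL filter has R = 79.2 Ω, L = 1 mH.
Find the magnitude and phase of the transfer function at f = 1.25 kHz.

Step 1 — Angular frequency: ω = 2π·1250 = 7854 rad/s.
Step 2 — Transfer function: H(jω) = jωL/(R + jωL).
Step 3 — Numerator jωL = j·7.854; denominator R + jωL = 79.2 + j7.854.
Step 4 — H = 0.009738 + j0.0982.
Step 5 — Magnitude: |H| = 0.09868 (-20.1 dB); phase: φ = 84.3°.

|H| = 0.09868 (-20.1 dB), φ = 84.3°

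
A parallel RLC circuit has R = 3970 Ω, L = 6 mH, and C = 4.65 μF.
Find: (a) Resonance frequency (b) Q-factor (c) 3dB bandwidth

Step 1 — Resonance: ω₀ = 1/√(LC) = 1/√(0.006·4.65e-06) = 5987 rad/s.
Step 2 — f₀ = ω₀/(2π) = 952.8 Hz.
Step 3 — Parallel Q: Q = R/(ω₀L) = 3970/(5987·0.006) = 110.5.
Step 4 — Bandwidth: Δω = ω₀/Q = 54.17 rad/s; BW = Δω/(2π) = 8.621 Hz.

(a) f₀ = 952.8 Hz  (b) Q = 110.5  (c) BW = 8.621 Hz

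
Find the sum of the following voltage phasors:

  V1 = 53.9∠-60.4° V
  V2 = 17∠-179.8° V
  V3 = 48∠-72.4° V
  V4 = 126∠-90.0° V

Step 1 — Convert each phasor to rectangular form:
  V1 = 53.9·(cos(-60.4°) + j·sin(-60.4°)) = 26.62 - j46.87 V
  V2 = 17·(cos(-179.8°) + j·sin(-179.8°)) = -17 - j0.05934 V
  V3 = 48·(cos(-72.4°) + j·sin(-72.4°)) = 14.51 - j45.75 V
  V4 = 126·(cos(-90.0°) + j·sin(-90.0°)) = 0 - j126 V
Step 2 — Sum components: V_total = 24.14 - j218.7 V.
Step 3 — Convert to polar: |V_total| = 220 V, ∠V_total = -83.7°.

V_total = 220∠-83.7° V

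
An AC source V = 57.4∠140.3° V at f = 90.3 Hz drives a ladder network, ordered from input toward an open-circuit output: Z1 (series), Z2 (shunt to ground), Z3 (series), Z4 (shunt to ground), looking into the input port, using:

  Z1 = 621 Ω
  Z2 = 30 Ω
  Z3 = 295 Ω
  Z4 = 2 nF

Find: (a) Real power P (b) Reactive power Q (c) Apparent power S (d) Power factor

Step 1 — Angular frequency: ω = 2π·f = 2π·90.3 = 567.4 rad/s.
Step 2 — Component impedances:
  Z1: Z = R = 621 Ω
  Z2: Z = R = 30 Ω
  Z3: Z = R = 295 Ω
  Z4: Z = 1/(jωC) = -j/(ω·C) = 0 - j8.813e+05 Ω
Step 3 — Ladder network (open output): work backward from the far end, alternating series and parallel combinations. Z_in = 651 - j0.001021 Ω = 651∠-0.0° Ω.
Step 4 — Source phasor: V = 57.4∠140.3° V = -44.16 + j36.67 V.
Step 5 — Current: I = V / Z = -0.06784 + j0.05632 A = 0.08817∠140.3° A.
Step 6 — Complex power: S = V·I* = 5.061 - j7.94e-06 VA.
Step 7 — Real power: P = Re(S) = 5.061 W.
Step 8 — Reactive power: Q = Im(S) = -7.94e-06 VAR.
Step 9 — Apparent power: |S| = 5.061 VA.
Step 10 — Power factor: PF = P/|S| = 1 (leading).

(a) P = 5.061 W  (b) Q = -7.94e-06 VAR  (c) S = 5.061 VA  (d) PF = 1 (leading)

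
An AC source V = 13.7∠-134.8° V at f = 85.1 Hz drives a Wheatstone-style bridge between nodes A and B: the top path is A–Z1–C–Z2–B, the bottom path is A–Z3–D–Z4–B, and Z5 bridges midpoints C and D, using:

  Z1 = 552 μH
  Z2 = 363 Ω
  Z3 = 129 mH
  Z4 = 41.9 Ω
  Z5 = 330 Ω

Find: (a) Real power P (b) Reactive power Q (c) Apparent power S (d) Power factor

Step 1 — Angular frequency: ω = 2π·f = 2π·85.1 = 534.7 rad/s.
Step 2 — Component impedances:
  Z1: Z = jωL = j·534.7·0.000552 = 0 + j0.2952 Ω
  Z2: Z = R = 363 Ω
  Z3: Z = jωL = j·534.7·0.129 = 0 + j68.98 Ω
  Z4: Z = R = 41.9 Ω
  Z5: Z = R = 330 Ω
Step 3 — Bridge requires nodal analysis (the Z5 bridge couples midpoints C and D, so the two paths cannot be reduced to a simple series/parallel combination). Setting node B to ground and injecting 1 A at node A, the 3-node admittance system at A, C, D solves to V_A = Z_AB = 55.91 + j48.45 Ω = 73.98∠40.9° Ω.
Step 4 — Source phasor: V = 13.7∠-134.8° V = -9.653 - j9.721 V.
Step 5 — Current: I = V / Z = -0.1847 - j0.01385 A = 0.1852∠-175.7° A.
Step 6 — Complex power: S = V·I* = 1.917 + j1.661 VA.
Step 7 — Real power: P = Re(S) = 1.917 W.
Step 8 — Reactive power: Q = Im(S) = 1.661 VAR.
Step 9 — Apparent power: |S| = 2.537 VA.
Step 10 — Power factor: PF = P/|S| = 0.7557 (lagging).

(a) P = 1.917 W  (b) Q = 1.661 VAR  (c) S = 2.537 VA  (d) PF = 0.7557 (lagging)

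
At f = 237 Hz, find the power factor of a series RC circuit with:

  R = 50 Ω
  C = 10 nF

Step 1 — Angular frequency: ω = 2π·f = 2π·237 = 1489 rad/s.
Step 2 — Component impedances:
  R: Z = R = 50 Ω
  C: Z = 1/(jωC) = -j/(ω·C) = 0 - j6.715e+04 Ω
Step 3 — Series combination: Z_total = R + C = 50 - j6.715e+04 Ω = 6.715e+04∠-90.0° Ω.
Step 4 — Power factor: PF = cos(φ) = Re(Z)/|Z| = 50/6.715e+04 = 0.0007446.
Step 5 — Type: Im(Z) = -6.715e+04 ⇒ leading (phase φ = -90.0°).

PF = 0.0007446 (leading, φ = -90.0°)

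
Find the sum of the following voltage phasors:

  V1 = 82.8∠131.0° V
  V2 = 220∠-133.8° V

Step 1 — Convert each phasor to rectangular form:
  V1 = 82.8·(cos(131.0°) + j·sin(131.0°)) = -54.32 + j62.49 V
  V2 = 220·(cos(-133.8°) + j·sin(-133.8°)) = -152.3 - j158.8 V
Step 2 — Sum components: V_total = -206.6 - j96.3 V.
Step 3 — Convert to polar: |V_total| = 227.9 V, ∠V_total = -155.0°.

V_total = 227.9∠-155.0° V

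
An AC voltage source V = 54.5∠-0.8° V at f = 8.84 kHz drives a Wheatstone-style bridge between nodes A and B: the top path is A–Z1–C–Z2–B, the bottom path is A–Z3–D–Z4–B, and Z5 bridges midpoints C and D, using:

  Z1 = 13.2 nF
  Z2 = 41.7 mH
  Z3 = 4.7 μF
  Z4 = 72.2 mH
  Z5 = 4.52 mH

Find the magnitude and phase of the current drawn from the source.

Step 1 — Angular frequency: ω = 2π·f = 2π·8840 = 5.554e+04 rad/s.
Step 2 — Component impedances:
  Z1: Z = 1/(jωC) = -j/(ω·C) = 0 - j1364 Ω
  Z2: Z = jωL = j·5.554e+04·0.0417 = 0 + j2316 Ω
  Z3: Z = 1/(jωC) = -j/(ω·C) = 0 - j3.831 Ω
  Z4: Z = jωL = j·5.554e+04·0.0722 = 0 + j4010 Ω
  Z5: Z = jωL = j·5.554e+04·0.00452 = 0 + j251.1 Ω
Step 3 — Bridge requires nodal analysis (the Z5 bridge couples midpoints C and D, so the two paths cannot be reduced to a simple series/parallel combination). Setting node B to ground and injecting 1 A at node A, the 3-node admittance system at A, C, D solves to V_A = Z_AB = 0 + j1581 Ω = 1581∠90.0° Ω.
Step 4 — Source phasor: V = 54.5∠-0.8° V = 54.49 - j0.7609 V.
Step 5 — Ohm's law: I = V / Z_total = (54.49 - j0.7609) / (0 + j1581) = -0.0004813 - j0.03447 A.
Step 6 — Convert to polar: |I| = 0.03447 A, ∠I = -90.8°.

I = 0.03447∠-90.8° A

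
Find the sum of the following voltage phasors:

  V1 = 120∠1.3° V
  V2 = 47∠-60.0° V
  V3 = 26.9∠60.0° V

Step 1 — Convert each phasor to rectangular form:
  V1 = 120·(cos(1.3°) + j·sin(1.3°)) = 120 + j2.722 V
  V2 = 47·(cos(-60.0°) + j·sin(-60.0°)) = 23.5 - j40.7 V
  V3 = 26.9·(cos(60.0°) + j·sin(60.0°)) = 13.45 + j23.3 V
Step 2 — Sum components: V_total = 156.9 - j14.68 V.
Step 3 — Convert to polar: |V_total| = 157.6 V, ∠V_total = -5.3°.

V_total = 157.6∠-5.3° V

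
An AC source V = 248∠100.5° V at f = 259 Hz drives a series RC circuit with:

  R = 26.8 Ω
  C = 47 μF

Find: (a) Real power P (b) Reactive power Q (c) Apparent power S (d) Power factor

Step 1 — Angular frequency: ω = 2π·f = 2π·259 = 1627 rad/s.
Step 2 — Component impedances:
  R: Z = R = 26.8 Ω
  C: Z = 1/(jωC) = -j/(ω·C) = 0 - j13.07 Ω
Step 3 — Series combination: Z_total = R + C = 26.8 - j13.07 Ω = 29.82∠-26.0° Ω.
Step 4 — Source phasor: V = 248∠100.5° V = -45.19 + j243.8 V.
Step 5 — Current: I = V / Z = -4.948 + j6.685 A = 8.317∠126.5° A.
Step 6 — Complex power: S = V·I* = 1854 - j904.3 VA.
Step 7 — Real power: P = Re(S) = 1854 W.
Step 8 — Reactive power: Q = Im(S) = -904.3 VAR.
Step 9 — Apparent power: |S| = 2063 VA.
Step 10 — Power factor: PF = P/|S| = 0.8988 (leading).

(a) P = 1854 W  (b) Q = -904.3 VAR  (c) S = 2063 VA  (d) PF = 0.8988 (leading)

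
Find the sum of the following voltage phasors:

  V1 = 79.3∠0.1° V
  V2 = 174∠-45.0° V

Step 1 — Convert each phasor to rectangular form:
  V1 = 79.3·(cos(0.1°) + j·sin(0.1°)) = 79.3 + j0.1384 V
  V2 = 174·(cos(-45.0°) + j·sin(-45.0°)) = 123 - j123 V
Step 2 — Sum components: V_total = 202.3 - j122.9 V.
Step 3 — Convert to polar: |V_total| = 236.7 V, ∠V_total = -31.3°.

V_total = 236.7∠-31.3° V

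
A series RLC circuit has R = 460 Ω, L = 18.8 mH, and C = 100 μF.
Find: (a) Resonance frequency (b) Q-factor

Step 1 — Resonance condition Im(Z)=0 gives ω₀ = 1/√(LC).
Step 2 — ω₀ = 1/√(0.0188·0.0001) = 729.3 rad/s.
Step 3 — f₀ = ω₀/(2π) = 116.1 Hz.
Step 4 — Series Q: Q = ω₀L/R = 729.3·0.0188/460 = 0.02981.

(a) f₀ = 116.1 Hz  (b) Q = 0.02981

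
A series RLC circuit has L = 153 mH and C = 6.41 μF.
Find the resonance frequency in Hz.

Step 1 — Resonance condition Im(Z)=0 gives ω₀ = 1/√(LC).
Step 2 — ω₀ = 1/√(0.153·6.41e-06) = 1010 rad/s.
Step 3 — f₀ = ω₀/(2π) = 160.7 Hz.

f₀ = 160.7 Hz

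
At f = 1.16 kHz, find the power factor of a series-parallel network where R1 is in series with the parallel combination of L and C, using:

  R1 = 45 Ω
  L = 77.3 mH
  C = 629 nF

Step 1 — Angular frequency: ω = 2π·f = 2π·1160 = 7288 rad/s.
Step 2 — Component impedances:
  R1: Z = R = 45 Ω
  L: Z = jωL = j·7288·0.0773 = 0 + j563.4 Ω
  C: Z = 1/(jωC) = -j/(ω·C) = 0 - j218.1 Ω
Step 3 — Parallel branch: L || C = 1/(1/L + 1/C) = 0 - j355.9 Ω.
Step 4 — Series with R1: Z_total = R1 + (L || C) = 45 - j355.9 Ω = 358.8∠-82.8° Ω.
Step 5 — Power factor: PF = cos(φ) = Re(Z)/|Z| = 45/358.8 = 0.1254.
Step 6 — Type: Im(Z) = -355.9 ⇒ leading (phase φ = -82.8°).

PF = 0.1254 (leading, φ = -82.8°)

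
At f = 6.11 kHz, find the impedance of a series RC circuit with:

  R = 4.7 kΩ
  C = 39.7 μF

Step 1 — Angular frequency: ω = 2π·f = 2π·6110 = 3.839e+04 rad/s.
Step 2 — Component impedances:
  R: Z = R = 4700 Ω
  C: Z = 1/(jωC) = -j/(ω·C) = 0 - j0.6561 Ω
Step 3 — Series combination: Z_total = R + C = 4700 - j0.6561 Ω = 4700∠-0.0° Ω.

Z = 4700 - j0.6561 Ω = 4700∠-0.0° Ω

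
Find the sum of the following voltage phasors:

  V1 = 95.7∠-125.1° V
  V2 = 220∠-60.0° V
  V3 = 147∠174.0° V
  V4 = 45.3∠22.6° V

Step 1 — Convert each phasor to rectangular form:
  V1 = 95.7·(cos(-125.1°) + j·sin(-125.1°)) = -55.03 - j78.3 V
  V2 = 220·(cos(-60.0°) + j·sin(-60.0°)) = 110 - j190.5 V
  V3 = 147·(cos(174.0°) + j·sin(174.0°)) = -146.2 + j15.37 V
  V4 = 45.3·(cos(22.6°) + j·sin(22.6°)) = 41.82 + j17.41 V
Step 2 — Sum components: V_total = -49.4 - j236 V.
Step 3 — Convert to polar: |V_total| = 241.2 V, ∠V_total = -101.8°.

V_total = 241.2∠-101.8° V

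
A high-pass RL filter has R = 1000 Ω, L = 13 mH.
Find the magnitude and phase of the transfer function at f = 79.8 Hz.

Step 1 — Angular frequency: ω = 2π·79.8 = 501.4 rad/s.
Step 2 — Transfer function: H(jω) = jωL/(R + jωL).
Step 3 — Numerator jωL = j·6.518; denominator R + jωL = 1000 + j6.518.
Step 4 — H = 4.248e-05 + j0.006518.
Step 5 — Magnitude: |H| = 0.006518 (-43.7 dB); phase: φ = 89.6°.

|H| = 0.006518 (-43.7 dB), φ = 89.6°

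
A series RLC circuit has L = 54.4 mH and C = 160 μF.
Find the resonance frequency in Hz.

Step 1 — Resonance condition Im(Z)=0 gives ω₀ = 1/√(LC).
Step 2 — ω₀ = 1/√(0.0544·0.00016) = 339 rad/s.
Step 3 — f₀ = ω₀/(2π) = 53.95 Hz.

f₀ = 53.95 Hz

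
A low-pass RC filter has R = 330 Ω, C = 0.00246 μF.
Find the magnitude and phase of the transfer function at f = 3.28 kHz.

Step 1 — Angular frequency: ω = 2π·3280 = 2.061e+04 rad/s.
Step 2 — Transfer function: H(jω) = 1/(1 + jωRC).
Step 3 — Denominator: 1 + jωRC = 1 + j·2.061e+04·330·2.46e-09 = 1 + j0.01673.
Step 4 — H = 0.9997 - j0.01673.
Step 5 — Magnitude: |H| = 0.9999 (-0.0 dB); phase: φ = -1.0°.

|H| = 0.9999 (-0.0 dB), φ = -1.0°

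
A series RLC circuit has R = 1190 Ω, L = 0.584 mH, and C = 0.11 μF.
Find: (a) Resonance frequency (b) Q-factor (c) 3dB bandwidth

Step 1 — Resonance condition Im(Z)=0 gives ω₀ = 1/√(LC).
Step 2 — ω₀ = 1/√(0.000584·1.1e-07) = 1.248e+05 rad/s.
Step 3 — f₀ = ω₀/(2π) = 1.986e+04 Hz.
Step 4 — Series Q: Q = ω₀L/R = 1.248e+05·0.000584/1190 = 0.06123.
Step 5 — 3dB bandwidth: Δω = ω₀/Q = 2.038e+06 rad/s; BW = Δω/(2π) = 3.243e+05 Hz.

(a) f₀ = 1.986e+04 Hz  (b) Q = 0.06123  (c) BW = 3.243e+05 Hz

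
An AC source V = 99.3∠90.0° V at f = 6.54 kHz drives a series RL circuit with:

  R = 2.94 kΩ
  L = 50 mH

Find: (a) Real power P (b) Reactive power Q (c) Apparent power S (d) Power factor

Step 1 — Angular frequency: ω = 2π·f = 2π·6540 = 4.109e+04 rad/s.
Step 2 — Component impedances:
  R: Z = R = 2940 Ω
  L: Z = jωL = j·4.109e+04·0.05 = 0 + j2055 Ω
Step 3 — Series combination: Z_total = R + L = 2940 + j2055 Ω = 3587∠34.9° Ω.
Step 4 — Source phasor: V = 99.3∠90.0° V = 0 + j99.3 V.
Step 5 — Current: I = V / Z = 0.01586 + j0.02269 A = 0.02769∠55.1° A.
Step 6 — Complex power: S = V·I* = 2.253 + j1.575 VA.
Step 7 — Real power: P = Re(S) = 2.253 W.
Step 8 — Reactive power: Q = Im(S) = 1.575 VAR.
Step 9 — Apparent power: |S| = 2.749 VA.
Step 10 — Power factor: PF = P/|S| = 0.8197 (lagging).

(a) P = 2.253 W  (b) Q = 1.575 VAR  (c) S = 2.749 VA  (d) PF = 0.8197 (lagging)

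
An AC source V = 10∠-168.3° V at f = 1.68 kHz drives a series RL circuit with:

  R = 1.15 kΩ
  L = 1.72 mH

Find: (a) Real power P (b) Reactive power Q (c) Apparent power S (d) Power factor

Step 1 — Angular frequency: ω = 2π·f = 2π·1680 = 1.056e+04 rad/s.
Step 2 — Component impedances:
  R: Z = R = 1150 Ω
  L: Z = jωL = j·1.056e+04·0.00172 = 0 + j18.16 Ω
Step 3 — Series combination: Z_total = R + L = 1150 + j18.16 Ω = 1150∠0.9° Ω.
Step 4 — Source phasor: V = 10∠-168.3° V = -9.792 - j2.028 V.
Step 5 — Current: I = V / Z = -0.008541 - j0.001629 A = 0.008695∠-169.2° A.
Step 6 — Complex power: S = V·I* = 0.08693 + j0.001373 VA.
Step 7 — Real power: P = Re(S) = 0.08693 W.
Step 8 — Reactive power: Q = Im(S) = 0.001373 VAR.
Step 9 — Apparent power: |S| = 0.08695 VA.
Step 10 — Power factor: PF = P/|S| = 0.9999 (lagging).

(a) P = 0.08693 W  (b) Q = 0.001373 VAR  (c) S = 0.08695 VA  (d) PF = 0.9999 (lagging)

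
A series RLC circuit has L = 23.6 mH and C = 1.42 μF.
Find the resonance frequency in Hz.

Step 1 — Resonance condition Im(Z)=0 gives ω₀ = 1/√(LC).
Step 2 — ω₀ = 1/√(0.0236·1.42e-06) = 5463 rad/s.
Step 3 — f₀ = ω₀/(2π) = 869.4 Hz.

f₀ = 869.4 Hz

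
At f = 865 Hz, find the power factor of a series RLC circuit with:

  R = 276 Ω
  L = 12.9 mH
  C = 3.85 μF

Step 1 — Angular frequency: ω = 2π·f = 2π·865 = 5435 rad/s.
Step 2 — Component impedances:
  R: Z = R = 276 Ω
  L: Z = jωL = j·5435·0.0129 = 0 + j70.11 Ω
  C: Z = 1/(jωC) = -j/(ω·C) = 0 - j47.79 Ω
Step 3 — Series combination: Z_total = R + L + C = 276 + j22.32 Ω = 276.9∠4.6° Ω.
Step 4 — Power factor: PF = cos(φ) = Re(Z)/|Z| = 276/276.9 = 0.9967.
Step 5 — Type: Im(Z) = 22.32 ⇒ lagging (phase φ = 4.6°).

PF = 0.9967 (lagging, φ = 4.6°)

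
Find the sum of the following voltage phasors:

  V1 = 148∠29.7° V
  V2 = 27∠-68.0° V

Step 1 — Convert each phasor to rectangular form:
  V1 = 148·(cos(29.7°) + j·sin(29.7°)) = 128.6 + j73.33 V
  V2 = 27·(cos(-68.0°) + j·sin(-68.0°)) = 10.11 - j25.03 V
Step 2 — Sum components: V_total = 138.7 + j48.29 V.
Step 3 — Convert to polar: |V_total| = 146.8 V, ∠V_total = 19.2°.

V_total = 146.8∠19.2° V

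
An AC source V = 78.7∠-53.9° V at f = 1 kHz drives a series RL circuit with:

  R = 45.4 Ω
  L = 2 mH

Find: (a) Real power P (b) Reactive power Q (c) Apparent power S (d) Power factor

Step 1 — Angular frequency: ω = 2π·f = 2π·1000 = 6283 rad/s.
Step 2 — Component impedances:
  R: Z = R = 45.4 Ω
  L: Z = jωL = j·6283·0.002 = 0 + j12.57 Ω
Step 3 — Series combination: Z_total = R + L = 45.4 + j12.57 Ω = 47.11∠15.5° Ω.
Step 4 — Source phasor: V = 78.7∠-53.9° V = 46.37 - j63.59 V.
Step 5 — Current: I = V / Z = 0.5886 - j1.564 A = 1.671∠-69.4° A.
Step 6 — Complex power: S = V·I* = 126.7 + j35.07 VA.
Step 7 — Real power: P = Re(S) = 126.7 W.
Step 8 — Reactive power: Q = Im(S) = 35.07 VAR.
Step 9 — Apparent power: |S| = 131.5 VA.
Step 10 — Power factor: PF = P/|S| = 0.9638 (lagging).

(a) P = 126.7 W  (b) Q = 35.07 VAR  (c) S = 131.5 VA  (d) PF = 0.9638 (lagging)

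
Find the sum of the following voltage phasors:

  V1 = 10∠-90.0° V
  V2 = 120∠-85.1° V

Step 1 — Convert each phasor to rectangular form:
  V1 = 10·(cos(-90.0°) + j·sin(-90.0°)) = 0 - j10 V
  V2 = 120·(cos(-85.1°) + j·sin(-85.1°)) = 10.25 - j119.6 V
Step 2 — Sum components: V_total = 10.25 - j129.6 V.
Step 3 — Convert to polar: |V_total| = 130 V, ∠V_total = -85.5°.

V_total = 130∠-85.5° V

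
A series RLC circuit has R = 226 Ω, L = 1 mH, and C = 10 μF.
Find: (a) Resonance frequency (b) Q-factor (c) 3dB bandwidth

Step 1 — Resonance: ω₀ = 1/√(LC) = 1/√(0.001·1e-05) = 1e+04 rad/s.
Step 2 — f₀ = ω₀/(2π) = 1592 Hz.
Step 3 — Series Q: Q = ω₀L/R = 1e+04·0.001/226 = 0.04425.
Step 4 — Bandwidth: Δω = ω₀/Q = 2.26e+05 rad/s; BW = Δω/(2π) = 3.597e+04 Hz.

(a) f₀ = 1592 Hz  (b) Q = 0.04425  (c) BW = 3.597e+04 Hz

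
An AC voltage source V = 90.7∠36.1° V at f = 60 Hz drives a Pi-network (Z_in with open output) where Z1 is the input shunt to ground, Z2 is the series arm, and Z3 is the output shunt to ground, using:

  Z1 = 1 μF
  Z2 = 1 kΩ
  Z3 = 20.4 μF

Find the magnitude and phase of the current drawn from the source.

Step 1 — Angular frequency: ω = 2π·f = 2π·60 = 377 rad/s.
Step 2 — Component impedances:
  Z1: Z = 1/(jωC) = -j/(ω·C) = 0 - j2653 Ω
  Z2: Z = R = 1000 Ω
  Z3: Z = 1/(jωC) = -j/(ω·C) = 0 - j130 Ω
Step 3 — With open output, the series arm Z2 and the output shunt Z3 appear in series to ground: Z2 + Z3 = 1000 - j130 Ω.
Step 4 — Parallel with input shunt Z1: Z_in = Z1 || (Z2 + Z3) = 804.8 - j413.2 Ω = 904.7∠-27.2° Ω.
Step 5 — Source phasor: V = 90.7∠36.1° V = 73.28 + j53.44 V.
Step 6 — Ohm's law: I = V / Z_total = (73.28 + j53.44) / (804.8 - j413.2) = 0.04509 + j0.08955 A.
Step 7 — Convert to polar: |I| = 0.1003 A, ∠I = 63.3°.

I = 0.1003∠63.3° A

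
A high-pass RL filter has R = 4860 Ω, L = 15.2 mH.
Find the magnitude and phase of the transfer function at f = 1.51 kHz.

Step 1 — Angular frequency: ω = 2π·1510 = 9488 rad/s.
Step 2 — Transfer function: H(jω) = jωL/(R + jωL).
Step 3 — Numerator jωL = j·144.2; denominator R + jωL = 4860 + j144.2.
Step 4 — H = 0.0008797 + j0.02965.
Step 5 — Magnitude: |H| = 0.02966 (-30.6 dB); phase: φ = 88.3°.

|H| = 0.02966 (-30.6 dB), φ = 88.3°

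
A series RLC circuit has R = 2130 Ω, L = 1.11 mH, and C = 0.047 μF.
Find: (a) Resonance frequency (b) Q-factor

Step 1 — Resonance condition Im(Z)=0 gives ω₀ = 1/√(LC).
Step 2 — ω₀ = 1/√(0.00111·4.7e-08) = 1.384e+05 rad/s.
Step 3 — f₀ = ω₀/(2π) = 2.203e+04 Hz.
Step 4 — Series Q: Q = ω₀L/R = 1.384e+05·0.00111/2130 = 0.07215.

(a) f₀ = 2.203e+04 Hz  (b) Q = 0.07215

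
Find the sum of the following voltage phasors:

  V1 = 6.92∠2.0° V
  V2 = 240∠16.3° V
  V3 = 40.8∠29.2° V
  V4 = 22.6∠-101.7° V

Step 1 — Convert each phasor to rectangular form:
  V1 = 6.92·(cos(2.0°) + j·sin(2.0°)) = 6.916 + j0.2415 V
  V2 = 240·(cos(16.3°) + j·sin(16.3°)) = 230.4 + j67.36 V
  V3 = 40.8·(cos(29.2°) + j·sin(29.2°)) = 35.62 + j19.9 V
  V4 = 22.6·(cos(-101.7°) + j·sin(-101.7°)) = -4.583 - j22.13 V
Step 2 — Sum components: V_total = 268.3 + j65.38 V.
Step 3 — Convert to polar: |V_total| = 276.2 V, ∠V_total = 13.7°.

V_total = 276.2∠13.7° V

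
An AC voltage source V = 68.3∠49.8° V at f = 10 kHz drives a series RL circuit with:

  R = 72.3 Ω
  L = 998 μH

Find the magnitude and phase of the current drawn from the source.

Step 1 — Angular frequency: ω = 2π·f = 2π·1e+04 = 6.283e+04 rad/s.
Step 2 — Component impedances:
  R: Z = R = 72.3 Ω
  L: Z = jωL = j·6.283e+04·0.000998 = 0 + j62.71 Ω
Step 3 — Series combination: Z_total = R + L = 72.3 + j62.71 Ω = 95.7∠40.9° Ω.
Step 4 — Source phasor: V = 68.3∠49.8° V = 44.08 + j52.17 V.
Step 5 — Ohm's law: I = V / Z_total = (44.08 + j52.17) / (72.3 + j62.71) = 0.7051 + j0.11 A.
Step 6 — Convert to polar: |I| = 0.7137 A, ∠I = 8.9°.

I = 0.7137∠8.9° A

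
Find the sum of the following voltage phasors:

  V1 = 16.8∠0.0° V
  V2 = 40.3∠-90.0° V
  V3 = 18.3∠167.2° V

Step 1 — Convert each phasor to rectangular form:
  V1 = 16.8·(cos(0.0°) + j·sin(0.0°)) = 16.8 V
  V2 = 40.3·(cos(-90.0°) + j·sin(-90.0°)) = 0 - j40.3 V
  V3 = 18.3·(cos(167.2°) + j·sin(167.2°)) = -17.85 + j4.054 V
Step 2 — Sum components: V_total = -1.045 - j36.25 V.
Step 3 — Convert to polar: |V_total| = 36.26 V, ∠V_total = -91.7°.

V_total = 36.26∠-91.7° V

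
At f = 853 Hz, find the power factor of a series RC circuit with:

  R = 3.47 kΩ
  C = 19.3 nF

Step 1 — Angular frequency: ω = 2π·f = 2π·853 = 5360 rad/s.
Step 2 — Component impedances:
  R: Z = R = 3470 Ω
  C: Z = 1/(jωC) = -j/(ω·C) = 0 - j9667 Ω
Step 3 — Series combination: Z_total = R + C = 3470 - j9667 Ω = 1.027e+04∠-70.3° Ω.
Step 4 — Power factor: PF = cos(φ) = Re(Z)/|Z| = 3470/10271 = 0.3378.
Step 5 — Type: Im(Z) = -9667 ⇒ leading (phase φ = -70.3°).

PF = 0.3378 (leading, φ = -70.3°)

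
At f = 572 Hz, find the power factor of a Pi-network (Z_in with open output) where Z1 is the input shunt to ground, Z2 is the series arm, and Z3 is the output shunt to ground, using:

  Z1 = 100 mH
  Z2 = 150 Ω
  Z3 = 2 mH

Step 1 — Angular frequency: ω = 2π·f = 2π·572 = 3594 rad/s.
Step 2 — Component impedances:
  Z1: Z = jωL = j·3594·0.1 = 0 + j359.4 Ω
  Z2: Z = R = 150 Ω
  Z3: Z = jωL = j·3594·0.002 = 0 + j7.188 Ω
Step 3 — With open output, the series arm Z2 and the output shunt Z3 appear in series to ground: Z2 + Z3 = 150 + j7.188 Ω.
Step 4 — Parallel with input shunt Z1: Z_in = Z1 || (Z2 + Z3) = 123.5 + j57.58 Ω = 136.3∠25.0° Ω.
Step 5 — Power factor: PF = cos(φ) = Re(Z)/|Z| = 123.498/136.262 = 0.9063.
Step 6 — Type: Im(Z) = 57.58 ⇒ lagging (phase φ = 25.0°).

PF = 0.9063 (lagging, φ = 25.0°)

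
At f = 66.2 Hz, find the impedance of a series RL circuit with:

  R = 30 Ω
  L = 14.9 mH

Step 1 — Angular frequency: ω = 2π·f = 2π·66.2 = 415.9 rad/s.
Step 2 — Component impedances:
  R: Z = R = 30 Ω
  L: Z = jωL = j·415.9·0.0149 = 0 + j6.198 Ω
Step 3 — Series combination: Z_total = R + L = 30 + j6.198 Ω = 30.63∠11.7° Ω.

Z = 30 + j6.198 Ω = 30.63∠11.7° Ω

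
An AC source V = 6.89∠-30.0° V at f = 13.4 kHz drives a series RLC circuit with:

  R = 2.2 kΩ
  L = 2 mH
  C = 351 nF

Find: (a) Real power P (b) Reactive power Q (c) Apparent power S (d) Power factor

Step 1 — Angular frequency: ω = 2π·f = 2π·1.34e+04 = 8.419e+04 rad/s.
Step 2 — Component impedances:
  R: Z = R = 2200 Ω
  L: Z = jωL = j·8.419e+04·0.002 = 0 + j168.4 Ω
  C: Z = 1/(jωC) = -j/(ω·C) = 0 - j33.84 Ω
Step 3 — Series combination: Z_total = R + L + C = 2200 + j134.6 Ω = 2204∠3.5° Ω.
Step 4 — Source phasor: V = 6.89∠-30.0° V = 5.967 - j3.445 V.
Step 5 — Current: I = V / Z = 0.002607 - j0.001725 A = 0.003126∠-33.5° A.
Step 6 — Complex power: S = V·I* = 0.0215 + j0.001315 VA.
Step 7 — Real power: P = Re(S) = 0.0215 W.
Step 8 — Reactive power: Q = Im(S) = 0.001315 VAR.
Step 9 — Apparent power: |S| = 0.02154 VA.
Step 10 — Power factor: PF = P/|S| = 0.9981 (lagging).

(a) P = 0.0215 W  (b) Q = 0.001315 VAR  (c) S = 0.02154 VA  (d) PF = 0.9981 (lagging)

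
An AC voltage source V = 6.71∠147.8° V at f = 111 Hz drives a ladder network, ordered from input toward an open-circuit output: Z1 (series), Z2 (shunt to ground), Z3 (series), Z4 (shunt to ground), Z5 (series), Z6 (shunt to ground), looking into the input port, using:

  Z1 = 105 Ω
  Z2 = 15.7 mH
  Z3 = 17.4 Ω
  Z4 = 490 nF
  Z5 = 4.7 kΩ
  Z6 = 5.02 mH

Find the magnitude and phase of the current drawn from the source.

Step 1 — Angular frequency: ω = 2π·f = 2π·111 = 697.4 rad/s.
Step 2 — Component impedances:
  Z1: Z = R = 105 Ω
  Z2: Z = jωL = j·697.4·0.0157 = 0 + j10.95 Ω
  Z3: Z = R = 17.4 Ω
  Z4: Z = 1/(jωC) = -j/(ω·C) = 0 - j2926 Ω
  Z5: Z = R = 4700 Ω
  Z6: Z = jωL = j·697.4·0.00502 = 0 + j3.501 Ω
Step 3 — Ladder network (open output): work backward from the far end, alternating series and parallel combinations. Z_in = 105 + j10.99 Ω = 105.6∠6.0° Ω.
Step 4 — Source phasor: V = 6.71∠147.8° V = -5.678 + j3.576 V.
Step 5 — Ohm's law: I = V / Z_total = (-5.678 + j3.576) / (105 + j10.99) = -0.04995 + j0.03927 A.
Step 6 — Convert to polar: |I| = 0.06354 A, ∠I = 141.8°.

I = 0.06354∠141.8° A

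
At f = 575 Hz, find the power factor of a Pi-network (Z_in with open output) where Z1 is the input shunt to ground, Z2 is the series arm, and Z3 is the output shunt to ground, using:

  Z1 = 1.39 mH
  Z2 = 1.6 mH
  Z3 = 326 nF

Step 1 — Angular frequency: ω = 2π·f = 2π·575 = 3613 rad/s.
Step 2 — Component impedances:
  Z1: Z = jωL = j·3613·0.00139 = 0 + j5.022 Ω
  Z2: Z = jωL = j·3613·0.0016 = 0 + j5.781 Ω
  Z3: Z = 1/(jωC) = -j/(ω·C) = 0 - j849.1 Ω
Step 3 — With open output, the series arm Z2 and the output shunt Z3 appear in series to ground: Z2 + Z3 = 0 - j843.3 Ω.
Step 4 — Parallel with input shunt Z1: Z_in = Z1 || (Z2 + Z3) = 0 + j5.052 Ω = 5.052∠90.0° Ω.
Step 5 — Power factor: PF = cos(φ) = Re(Z)/|Z| = -0/5.052 = -0.
Step 6 — Type: Im(Z) = 5.052 ⇒ lagging (phase φ = 90.0°).

PF = -0 (lagging, φ = 90.0°)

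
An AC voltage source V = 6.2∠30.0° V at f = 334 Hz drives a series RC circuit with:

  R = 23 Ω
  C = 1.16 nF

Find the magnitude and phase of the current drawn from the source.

Step 1 — Angular frequency: ω = 2π·f = 2π·334 = 2099 rad/s.
Step 2 — Component impedances:
  R: Z = R = 23 Ω
  C: Z = 1/(jωC) = -j/(ω·C) = 0 - j4.108e+05 Ω
Step 3 — Series combination: Z_total = R + C = 23 - j4.108e+05 Ω = 4.108e+05∠-90.0° Ω.
Step 4 — Source phasor: V = 6.2∠30.0° V = 5.369 + j3.1 V.
Step 5 — Ohm's law: I = V / Z_total = (5.369 + j3.1) / (23 - j4.108e+05) = -7.546e-06 + j1.307e-05 A.
Step 6 — Convert to polar: |I| = 1.509e-05 A, ∠I = 120.0°.

I = 1.509e-05∠120.0° A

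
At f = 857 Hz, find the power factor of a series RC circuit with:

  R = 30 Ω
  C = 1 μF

Step 1 — Angular frequency: ω = 2π·f = 2π·857 = 5385 rad/s.
Step 2 — Component impedances:
  R: Z = R = 30 Ω
  C: Z = 1/(jωC) = -j/(ω·C) = 0 - j185.7 Ω
Step 3 — Series combination: Z_total = R + C = 30 - j185.7 Ω = 188.1∠-80.8° Ω.
Step 4 — Power factor: PF = cos(φ) = Re(Z)/|Z| = 30/188.1 = 0.1595.
Step 5 — Type: Im(Z) = -185.7 ⇒ leading (phase φ = -80.8°).

PF = 0.1595 (leading, φ = -80.8°)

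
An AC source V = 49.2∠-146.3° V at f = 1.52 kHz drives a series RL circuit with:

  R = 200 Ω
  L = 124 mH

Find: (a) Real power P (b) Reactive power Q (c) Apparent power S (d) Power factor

Step 1 — Angular frequency: ω = 2π·f = 2π·1520 = 9550 rad/s.
Step 2 — Component impedances:
  R: Z = R = 200 Ω
  L: Z = jωL = j·9550·0.124 = 0 + j1184 Ω
Step 3 — Series combination: Z_total = R + L = 200 + j1184 Ω = 1201∠80.4° Ω.
Step 4 — Source phasor: V = 49.2∠-146.3° V = -40.93 - j27.3 V.
Step 5 — Current: I = V / Z = -0.02809 + j0.02982 A = 0.04097∠133.3° A.
Step 6 — Complex power: S = V·I* = 0.3356 + j1.987 VA.
Step 7 — Real power: P = Re(S) = 0.3356 W.
Step 8 — Reactive power: Q = Im(S) = 1.987 VAR.
Step 9 — Apparent power: |S| = 2.015 VA.
Step 10 — Power factor: PF = P/|S| = 0.1665 (lagging).

(a) P = 0.3356 W  (b) Q = 1.987 VAR  (c) S = 2.015 VA  (d) PF = 0.1665 (lagging)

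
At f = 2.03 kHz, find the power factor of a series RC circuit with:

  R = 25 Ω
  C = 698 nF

Step 1 — Angular frequency: ω = 2π·f = 2π·2030 = 1.275e+04 rad/s.
Step 2 — Component impedances:
  R: Z = R = 25 Ω
  C: Z = 1/(jωC) = -j/(ω·C) = 0 - j112.3 Ω
Step 3 — Series combination: Z_total = R + C = 25 - j112.3 Ω = 115.1∠-77.5° Ω.
Step 4 — Power factor: PF = cos(φ) = Re(Z)/|Z| = 25/115.07 = 0.2173.
Step 5 — Type: Im(Z) = -112.3 ⇒ leading (phase φ = -77.5°).

PF = 0.2173 (leading, φ = -77.5°)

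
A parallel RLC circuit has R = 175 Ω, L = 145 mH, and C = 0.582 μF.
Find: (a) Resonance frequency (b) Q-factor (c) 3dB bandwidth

Step 1 — Resonance: ω₀ = 1/√(LC) = 1/√(0.145·5.82e-07) = 3442 rad/s.
Step 2 — f₀ = ω₀/(2π) = 547.9 Hz.
Step 3 — Parallel Q: Q = R/(ω₀L) = 175/(3442·0.145) = 0.3506.
Step 4 — Bandwidth: Δω = ω₀/Q = 9818 rad/s; BW = Δω/(2π) = 1563 Hz.

(a) f₀ = 547.9 Hz  (b) Q = 0.3506  (c) BW = 1563 Hz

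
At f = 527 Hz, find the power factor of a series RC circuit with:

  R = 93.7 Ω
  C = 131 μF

Step 1 — Angular frequency: ω = 2π·f = 2π·527 = 3311 rad/s.
Step 2 — Component impedances:
  R: Z = R = 93.7 Ω
  C: Z = 1/(jωC) = -j/(ω·C) = 0 - j2.305 Ω
Step 3 — Series combination: Z_total = R + C = 93.7 - j2.305 Ω = 93.73∠-1.4° Ω.
Step 4 — Power factor: PF = cos(φ) = Re(Z)/|Z| = 93.7/93.73 = 0.9997.
Step 5 — Type: Im(Z) = -2.305 ⇒ leading (phase φ = -1.4°).

PF = 0.9997 (leading, φ = -1.4°)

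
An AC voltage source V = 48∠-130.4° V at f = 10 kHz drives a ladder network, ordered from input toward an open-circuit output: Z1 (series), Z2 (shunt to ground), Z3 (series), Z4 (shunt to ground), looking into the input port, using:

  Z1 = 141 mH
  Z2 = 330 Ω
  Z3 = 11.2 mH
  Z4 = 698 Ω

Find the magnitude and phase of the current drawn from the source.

Step 1 — Angular frequency: ω = 2π·f = 2π·1e+04 = 6.283e+04 rad/s.
Step 2 — Component impedances:
  Z1: Z = jωL = j·6.283e+04·0.141 = 0 + j8859 Ω
  Z2: Z = R = 330 Ω
  Z3: Z = jωL = j·6.283e+04·0.0112 = 0 + j703.7 Ω
  Z4: Z = R = 698 Ω
Step 3 — Ladder network (open output): work backward from the far end, alternating series and parallel combinations. Z_in = 257.9 + j8909 Ω = 8912∠88.3° Ω.
Step 4 — Source phasor: V = 48∠-130.4° V = -31.11 - j36.55 V.
Step 5 — Ohm's law: I = V / Z_total = (-31.11 - j36.55) / (257.9 + j8909) = -0.004201 + j0.00337 A.
Step 6 — Convert to polar: |I| = 0.005386 A, ∠I = 141.3°.

I = 0.005386∠141.3° A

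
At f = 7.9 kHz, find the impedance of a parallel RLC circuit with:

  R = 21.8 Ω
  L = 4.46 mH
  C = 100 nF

Step 1 — Angular frequency: ω = 2π·f = 2π·7900 = 4.964e+04 rad/s.
Step 2 — Component impedances:
  R: Z = R = 21.8 Ω
  L: Z = jωL = j·4.964e+04·0.00446 = 0 + j221.4 Ω
  C: Z = 1/(jωC) = -j/(ω·C) = 0 - j201.5 Ω
Step 3 — Parallel combination: 1/Z_total = 1/R + 1/L + 1/C; Z_total = 21.8 - j0.2122 Ω = 21.8∠-0.6° Ω.

Z = 21.8 - j0.2122 Ω = 21.8∠-0.6° Ω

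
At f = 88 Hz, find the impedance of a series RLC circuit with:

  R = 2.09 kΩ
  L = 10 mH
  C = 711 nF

Step 1 — Angular frequency: ω = 2π·f = 2π·88 = 552.9 rad/s.
Step 2 — Component impedances:
  R: Z = R = 2090 Ω
  L: Z = jωL = j·552.9·0.01 = 0 + j5.529 Ω
  C: Z = 1/(jωC) = -j/(ω·C) = 0 - j2544 Ω
Step 3 — Series combination: Z_total = R + L + C = 2090 - j2538 Ω = 3288∠-50.5° Ω.

Z = 2090 - j2538 Ω = 3288∠-50.5° Ω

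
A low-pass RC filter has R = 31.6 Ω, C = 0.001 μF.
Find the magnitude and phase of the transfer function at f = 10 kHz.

Step 1 — Angular frequency: ω = 2π·1e+04 = 6.283e+04 rad/s.
Step 2 — Transfer function: H(jω) = 1/(1 + jωRC).
Step 3 — Denominator: 1 + jωRC = 1 + j·6.283e+04·31.6·1e-09 = 1 + j0.001985.
Step 4 — H = 1 - j0.001985.
Step 5 — Magnitude: |H| = 1 (-0.0 dB); phase: φ = -0.1°.

|H| = 1 (-0.0 dB), φ = -0.1°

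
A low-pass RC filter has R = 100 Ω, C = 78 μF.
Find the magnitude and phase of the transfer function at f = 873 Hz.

Step 1 — Angular frequency: ω = 2π·873 = 5485 rad/s.
Step 2 — Transfer function: H(jω) = 1/(1 + jωRC).
Step 3 — Denominator: 1 + jωRC = 1 + j·5485·100·7.8e-05 = 1 + j42.78.
Step 4 — H = 0.000546 - j0.02336.
Step 5 — Magnitude: |H| = 0.02337 (-32.6 dB); phase: φ = -88.7°.

|H| = 0.02337 (-32.6 dB), φ = -88.7°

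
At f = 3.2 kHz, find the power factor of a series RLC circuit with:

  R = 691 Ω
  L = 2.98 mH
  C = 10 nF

Step 1 — Angular frequency: ω = 2π·f = 2π·3200 = 2.011e+04 rad/s.
Step 2 — Component impedances:
  R: Z = R = 691 Ω
  L: Z = jωL = j·2.011e+04·0.00298 = 0 + j59.92 Ω
  C: Z = 1/(jωC) = -j/(ω·C) = 0 - j4974 Ω
Step 3 — Series combination: Z_total = R + L + C = 691 - j4914 Ω = 4962∠-82.0° Ω.
Step 4 — Power factor: PF = cos(φ) = Re(Z)/|Z| = 691/4962 = 0.1393.
Step 5 — Type: Im(Z) = -4914 ⇒ leading (phase φ = -82.0°).

PF = 0.1393 (leading, φ = -82.0°)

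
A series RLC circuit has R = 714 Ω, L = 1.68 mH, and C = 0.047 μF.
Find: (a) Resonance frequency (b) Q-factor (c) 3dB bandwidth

Step 1 — Resonance condition Im(Z)=0 gives ω₀ = 1/√(LC).
Step 2 — ω₀ = 1/√(0.00168·4.7e-08) = 1.125e+05 rad/s.
Step 3 — f₀ = ω₀/(2π) = 1.791e+04 Hz.
Step 4 — Series Q: Q = ω₀L/R = 1.125e+05·0.00168/714 = 0.2648.
Step 5 — 3dB bandwidth: Δω = ω₀/Q = 4.25e+05 rad/s; BW = Δω/(2π) = 6.764e+04 Hz.

(a) f₀ = 1.791e+04 Hz  (b) Q = 0.2648  (c) BW = 6.764e+04 Hz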